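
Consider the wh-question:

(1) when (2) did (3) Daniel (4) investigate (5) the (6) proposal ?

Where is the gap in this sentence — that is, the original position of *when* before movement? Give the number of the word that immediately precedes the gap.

Pre-movement form: Daniel did investigate the proposal when.
The filler 'when' is interpreted as the temporal adjunct. Fronting leaves a gap immediately after 'proposal':
When did Daniel investigate the proposal ___?
'proposal' is word 6.

6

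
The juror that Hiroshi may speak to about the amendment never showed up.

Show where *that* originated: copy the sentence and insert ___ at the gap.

The filler 'that' is interpreted as the object of the preposition 'to'. The gap is right after 'to'.

The juror that Hiroshi may speak to ___ about the amendment never showed up.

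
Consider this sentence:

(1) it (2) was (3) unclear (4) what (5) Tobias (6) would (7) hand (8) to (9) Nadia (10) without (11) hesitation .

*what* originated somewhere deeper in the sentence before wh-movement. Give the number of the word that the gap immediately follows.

7

Pre-movement form: Tobias would hand what to Nadia without hesitation.
The filler 'what' is interpreted as the direct object of 'hand'. Fronting leaves a gap immediately after 'hand':
It was unclear what Tobias would hand ___ to Nadia without hesitation.
'hand' is word 7.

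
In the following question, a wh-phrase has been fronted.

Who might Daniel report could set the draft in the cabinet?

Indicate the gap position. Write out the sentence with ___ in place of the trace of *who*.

Before movement: Daniel might report who could set the draft in the cabinet.
'who' is the subject of the clause embedded under 'report'. The gap is right after 'report'.

Who might Daniel report ___ could set the draft in the cabinet?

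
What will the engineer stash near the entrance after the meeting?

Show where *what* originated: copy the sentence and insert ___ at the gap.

What will the engineer stash ___ near the entrance after the meeting?

Before movement: The engineer will stash what near the entrance after the meeting.
'what' functions as the direct object of 'stash'. The gap is right after 'stash'.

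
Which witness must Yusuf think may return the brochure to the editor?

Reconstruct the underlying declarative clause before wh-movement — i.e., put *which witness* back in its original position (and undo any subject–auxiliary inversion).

Yusuf must think which witness may return the brochure to the editor.

'which witness' functions as the subject of the clause embedded under 'think'. Wh-movement fronts it, leaving a gap right after 'think':
Which witness must Yusuf think ___ may return the brochure to the editor?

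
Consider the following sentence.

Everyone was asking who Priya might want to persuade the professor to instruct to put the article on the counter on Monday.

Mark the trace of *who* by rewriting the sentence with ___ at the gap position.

Before movement: Priya might want to persuade the professor to instruct who to put the article on the counter on Monday.
'who' is the direct object of 'instruct'. The gap is right after 'instruct'.

Everyone was asking who Priya might want to persuade the professor to instruct ___ to put the article on the counter on Monday.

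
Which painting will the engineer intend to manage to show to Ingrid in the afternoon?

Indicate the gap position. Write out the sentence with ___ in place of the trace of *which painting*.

Which painting will the engineer intend to manage to show ___ to Ingrid in the afternoon?

Before movement: The engineer will intend to manage to show which painting to Ingrid in the afternoon.
'which painting' functions as the direct object of 'show'. The gap is right after 'show'.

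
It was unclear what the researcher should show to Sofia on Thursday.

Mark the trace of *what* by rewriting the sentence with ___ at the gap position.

Before movement: The researcher should show what to Sofia on Thursday.
'what' functions as the direct object of 'show'. The gap is right after 'show'.

It was unclear what the researcher should show ___ to Sofia on Thursday.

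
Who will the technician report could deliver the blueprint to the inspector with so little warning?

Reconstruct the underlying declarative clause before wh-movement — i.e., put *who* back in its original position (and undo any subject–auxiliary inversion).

The filler 'who' is interpreted as the subject of the clause embedded under 'report'. Wh-movement fronts it, leaving a gap right after 'report':
Who will the technician report ___ could deliver the blueprint to the inspector with so little warning?

The technician will report who could deliver the blueprint to the inspector with so little warning.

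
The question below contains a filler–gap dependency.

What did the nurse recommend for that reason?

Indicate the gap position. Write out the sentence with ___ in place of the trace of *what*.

What did the nurse recommend ___ for that reason?

Pre-movement form: The nurse did recommend what for that reason.
'what' is the direct object of 'recommend'. The gap is right after 'recommend'.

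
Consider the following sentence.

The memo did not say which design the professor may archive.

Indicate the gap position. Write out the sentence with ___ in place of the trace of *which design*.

The memo did not say which design the professor may archive ___.

Underlying clause: The professor may archive which design.
The filler 'which design' is interpreted as the direct object of 'archive'. The gap is right after 'archive'.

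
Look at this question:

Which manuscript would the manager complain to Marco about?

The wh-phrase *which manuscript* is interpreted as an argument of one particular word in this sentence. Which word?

Before movement: The manager would complain to Marco about which manuscript.
The filler 'which manuscript' is interpreted as the object of the preposition 'about'. Wh-movement fronts it, leaving a gap right after 'about':
Which manuscript would the manager complain to Marco about ___?

about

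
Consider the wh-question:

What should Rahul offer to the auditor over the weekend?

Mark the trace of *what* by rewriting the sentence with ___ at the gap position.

What should Rahul offer ___ to the auditor over the weekend?

In situ: Rahul should offer what to the auditor over the weekend.
'what' functions as the direct object of 'offer'. The gap is right after 'offer'.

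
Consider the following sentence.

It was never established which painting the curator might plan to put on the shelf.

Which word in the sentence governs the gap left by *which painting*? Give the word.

Pre-movement form: The curator might plan to put which painting on the shelf.
'which painting' is the direct object of 'put'. Wh-movement fronts it, leaving a gap right after 'put':
It was never established which painting the curator might plan to put ___ on the shelf.

put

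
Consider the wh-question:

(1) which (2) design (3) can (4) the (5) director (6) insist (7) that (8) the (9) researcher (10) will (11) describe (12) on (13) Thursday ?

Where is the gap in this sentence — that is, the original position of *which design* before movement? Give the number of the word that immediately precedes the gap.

11

In situ: The director can insist that the researcher will describe which design on Thursday.
The filler 'which design' is interpreted as the direct object of 'describe'. Wh-movement fronts it, leaving a gap right after 'describe':
Which design can the director insist that the researcher will describe ___ on Thursday?
'describe' is word 11.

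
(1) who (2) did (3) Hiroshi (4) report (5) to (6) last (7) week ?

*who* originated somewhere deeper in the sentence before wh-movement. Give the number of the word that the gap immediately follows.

Underlying clause: Hiroshi did report to who last week.
The filler 'who' is interpreted as the object of the preposition 'to'. Wh-movement fronts it, leaving a gap right after 'to':
Who did Hiroshi report to ___ last week?
'to' is word 5.

5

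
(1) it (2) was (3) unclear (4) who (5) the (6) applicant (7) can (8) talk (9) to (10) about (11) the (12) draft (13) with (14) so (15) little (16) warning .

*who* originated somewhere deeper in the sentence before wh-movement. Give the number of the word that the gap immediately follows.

Pre-movement form: The applicant can talk to who about the draft with so little warning.
The filler 'who' is interpreted as the object of the preposition 'to'. Wh-movement fronts it, leaving a gap right after 'to':
It was unclear who the applicant can talk to ___ about the draft with so little warning.
'to' is word 9.

9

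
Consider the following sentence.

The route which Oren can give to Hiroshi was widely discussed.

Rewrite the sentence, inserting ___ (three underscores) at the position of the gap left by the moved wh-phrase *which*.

'which' functions as the direct object of 'give'. The gap is right after 'give'.

The route which Oren can give ___ to Hiroshi was widely discussed.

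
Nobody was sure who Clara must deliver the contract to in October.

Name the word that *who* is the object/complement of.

to

In situ: Clara must deliver the contract to who in October.
'who' functions as the object of the preposition 'to' (recipient of 'deliver'). Fronting leaves a gap immediately after 'to':
Nobody was sure who Clara must deliver the contract to ___ in October.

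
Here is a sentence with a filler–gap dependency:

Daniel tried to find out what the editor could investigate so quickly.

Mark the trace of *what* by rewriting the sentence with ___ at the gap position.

In situ: The editor could investigate what so quickly.
'what' functions as the direct object of 'investigate'. The gap is right after 'investigate'.

Daniel tried to find out what the editor could investigate ___ so quickly.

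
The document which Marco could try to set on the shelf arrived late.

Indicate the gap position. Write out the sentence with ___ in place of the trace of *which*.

'which' is the direct object of 'set'. The gap is right after 'set'.

The document which Marco could try to set ___ on the shelf arrived late.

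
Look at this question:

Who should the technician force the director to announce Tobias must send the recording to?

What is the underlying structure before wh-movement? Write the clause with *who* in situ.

The technician should force the director to announce Tobias must send the recording to who.

The filler 'who' is interpreted as the object of the preposition 'to' (recipient of 'send'). Wh-movement fronts it, leaving a gap right after 'to':
Who should the technician force the director to announce Tobias must send the recording to ___?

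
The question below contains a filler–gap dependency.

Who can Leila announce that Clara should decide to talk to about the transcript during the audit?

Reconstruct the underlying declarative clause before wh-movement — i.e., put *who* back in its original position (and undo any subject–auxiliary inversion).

Leila can announce that Clara should decide to talk to who about the transcript during the audit.

'who' functions as the object of the preposition 'to'. Fronting leaves a gap immediately after 'to':
Who can Leila announce that Clara should decide to talk to ___ about the transcript during the audit?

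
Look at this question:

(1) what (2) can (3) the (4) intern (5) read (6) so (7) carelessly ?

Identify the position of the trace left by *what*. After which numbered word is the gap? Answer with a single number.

5

Underlying clause: The intern can read what so carelessly.
'what' functions as the direct object of 'read'. It moves to the left edge, and the trace sits right after 'read':
What can the intern read ___ so carelessly?
'read' is word 5.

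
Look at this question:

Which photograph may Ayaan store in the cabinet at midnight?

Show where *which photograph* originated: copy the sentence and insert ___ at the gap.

Which photograph may Ayaan store ___ in the cabinet at midnight?

Underlying clause: Ayaan may store which photograph in the cabinet at midnight.
The filler 'which photograph' is interpreted as the direct object of 'store'. The gap is right after 'store'.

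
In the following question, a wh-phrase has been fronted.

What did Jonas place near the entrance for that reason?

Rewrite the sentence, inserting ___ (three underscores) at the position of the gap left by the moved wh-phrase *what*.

Before movement: Jonas did place what near the entrance for that reason.
'what' functions as the direct object of 'place'. The gap is right after 'place'.

What did Jonas place ___ near the entrance for that reason?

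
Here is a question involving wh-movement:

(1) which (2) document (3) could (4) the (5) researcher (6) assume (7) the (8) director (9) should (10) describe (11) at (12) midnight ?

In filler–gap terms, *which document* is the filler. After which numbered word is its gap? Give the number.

10

In situ: The researcher could assume the director should describe which document at midnight.
The filler 'which document' is interpreted as the direct object of 'describe'. Wh-movement fronts it, leaving a gap right after 'describe':
Which document could the researcher assume the director should describe ___ at midnight?
'describe' is word 10.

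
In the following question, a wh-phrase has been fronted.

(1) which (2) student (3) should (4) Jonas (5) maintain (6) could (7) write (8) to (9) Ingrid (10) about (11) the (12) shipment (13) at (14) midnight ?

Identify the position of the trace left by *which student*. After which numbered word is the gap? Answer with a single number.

5

Before movement: Jonas should maintain which student could write to Ingrid about the shipment at midnight.
The filler 'which student' is interpreted as the subject of the clause embedded under 'maintain'. Fronting leaves a gap immediately after 'maintain':
Which student should Jonas maintain ___ could write to Ingrid about the shipment at midnight?
'maintain' is word 5.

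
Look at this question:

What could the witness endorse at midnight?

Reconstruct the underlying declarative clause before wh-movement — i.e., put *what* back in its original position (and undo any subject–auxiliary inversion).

The witness could endorse what at midnight.

'what' is the direct object of 'endorse'. Fronting leaves a gap immediately after 'endorse':
What could the witness endorse ___ at midnight?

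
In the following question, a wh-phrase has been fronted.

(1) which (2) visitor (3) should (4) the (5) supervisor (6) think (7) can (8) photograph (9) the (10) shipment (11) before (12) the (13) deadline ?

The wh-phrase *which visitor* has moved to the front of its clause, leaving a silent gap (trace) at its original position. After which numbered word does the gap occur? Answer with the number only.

6

Pre-movement form: The supervisor should think which visitor can photograph the shipment before the deadline.
The filler 'which visitor' is interpreted as the subject of the clause embedded under 'think'. Wh-movement fronts it, leaving a gap right after 'think':
Which visitor should the supervisor think ___ can photograph the shipment before the deadline?
'think' is word 6.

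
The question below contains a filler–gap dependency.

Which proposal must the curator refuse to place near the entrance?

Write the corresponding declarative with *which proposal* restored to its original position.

The curator must refuse to place which proposal near the entrance.

'which proposal' is the direct object of 'place'. Wh-movement fronts it, leaving a gap right after 'place':
Which proposal must the curator refuse to place ___ near the entrance?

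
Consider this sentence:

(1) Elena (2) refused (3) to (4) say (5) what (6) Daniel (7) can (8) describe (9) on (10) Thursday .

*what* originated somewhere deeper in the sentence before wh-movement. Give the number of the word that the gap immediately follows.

In situ: Daniel can describe what on Thursday.
'what' is the direct object of 'describe'. Wh-movement fronts it, leaving a gap right after 'describe':
Elena refused to say what Daniel can describe ___ on Thursday.
'describe' is word 8.

8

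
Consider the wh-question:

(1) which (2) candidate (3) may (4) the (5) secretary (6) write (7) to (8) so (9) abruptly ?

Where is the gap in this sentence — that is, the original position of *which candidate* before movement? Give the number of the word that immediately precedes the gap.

Pre-movement form: The secretary may write to which candidate so abruptly.
The filler 'which candidate' is interpreted as the object of the preposition 'to'. Fronting leaves a gap immediately after 'to':
Which candidate may the secretary write to ___ so abruptly?
'to' is word 7.

7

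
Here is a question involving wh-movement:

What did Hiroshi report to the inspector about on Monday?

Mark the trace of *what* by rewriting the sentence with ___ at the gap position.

Underlying clause: Hiroshi did report to the inspector about what on Monday.
'what' functions as the object of the preposition 'about'. The gap is right after 'about'.

What did Hiroshi report to the inspector about ___ on Monday?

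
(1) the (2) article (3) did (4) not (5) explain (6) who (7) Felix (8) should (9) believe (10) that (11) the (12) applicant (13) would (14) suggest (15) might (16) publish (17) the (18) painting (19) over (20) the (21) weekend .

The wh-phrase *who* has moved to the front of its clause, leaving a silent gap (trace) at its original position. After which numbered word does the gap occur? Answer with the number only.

Before movement: Felix should believe that the applicant would suggest who might publish the painting over the weekend.
'who' is the subject of the clause embedded under 'suggest'. Wh-movement fronts it, leaving a gap right after 'suggest':
The article did not explain who Felix should believe that the applicant would suggest ___ might publish the painting over the weekend.
'suggest' is word 14.

14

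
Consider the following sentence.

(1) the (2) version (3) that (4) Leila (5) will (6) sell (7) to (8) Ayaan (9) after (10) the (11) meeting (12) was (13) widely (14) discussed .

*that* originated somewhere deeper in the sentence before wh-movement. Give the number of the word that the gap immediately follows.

6

'that' is the direct object of 'sell'. Wh-movement fronts it, leaving a gap right after 'sell':
The version that Leila will sell ___ to Ayaan after the meeting was widely discussed.
'sell' is word 6.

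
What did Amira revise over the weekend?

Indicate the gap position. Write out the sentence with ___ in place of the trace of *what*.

What did Amira revise ___ over the weekend?

Before movement: Amira did revise what over the weekend.
The filler 'what' is interpreted as the direct object of 'revise'. The gap is right after 'revise'.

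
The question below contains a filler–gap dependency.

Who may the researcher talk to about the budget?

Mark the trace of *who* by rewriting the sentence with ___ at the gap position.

In situ: The researcher may talk to who about the budget.
The filler 'who' is interpreted as the object of the preposition 'to'. The gap is right after 'to'.

Who may the researcher talk to ___ about the budget?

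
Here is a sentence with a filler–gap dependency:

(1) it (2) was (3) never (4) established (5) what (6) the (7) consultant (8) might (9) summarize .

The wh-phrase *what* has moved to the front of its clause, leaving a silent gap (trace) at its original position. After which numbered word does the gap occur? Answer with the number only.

Pre-movement form: The consultant might summarize what.
'what' functions as the direct object of 'summarize'. Wh-movement fronts it, leaving a gap right after 'summarize':
It was never established what the consultant might summarize ___.
'summarize' is word 9.

9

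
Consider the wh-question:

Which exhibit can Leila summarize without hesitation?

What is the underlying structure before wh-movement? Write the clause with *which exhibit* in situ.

'which exhibit' functions as the direct object of 'summarize'. It moves to the left edge, and the trace sits right after 'summarize':
Which exhibit can Leila summarize ___ without hesitation?

Leila can summarize which exhibit without hesitation.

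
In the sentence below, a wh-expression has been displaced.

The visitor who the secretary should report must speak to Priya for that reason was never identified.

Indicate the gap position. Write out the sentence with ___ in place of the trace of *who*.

'who' is the subject of the clause embedded under 'report'. The gap is right after 'report'.

The visitor who the secretary should report ___ must speak to Priya for that reason was never identified.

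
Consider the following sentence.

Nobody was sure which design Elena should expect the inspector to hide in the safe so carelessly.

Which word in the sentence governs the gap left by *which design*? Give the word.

hide

Underlying clause: Elena should expect the inspector to hide which design in the safe so carelessly.
The filler 'which design' is interpreted as the direct object of 'hide'. Wh-movement fronts it, leaving a gap right after 'hide':
Nobody was sure which design Elena should expect the inspector to hide ___ in the safe so carelessly.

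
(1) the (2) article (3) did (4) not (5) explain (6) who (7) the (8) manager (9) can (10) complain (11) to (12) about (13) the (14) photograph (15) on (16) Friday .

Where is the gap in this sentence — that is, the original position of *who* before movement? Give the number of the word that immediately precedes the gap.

Before movement: The manager can complain to who about the photograph on Friday.
'who' functions as the object of the preposition 'to'. Fronting leaves a gap immediately after 'to':
The article did not explain who the manager can complain to ___ about the photograph on Friday.
'to' is word 11.

11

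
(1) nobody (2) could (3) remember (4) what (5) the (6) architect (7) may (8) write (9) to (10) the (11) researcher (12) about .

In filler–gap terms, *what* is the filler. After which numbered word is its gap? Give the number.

Underlying clause: The architect may write to the researcher about what.
The filler 'what' is interpreted as the object of the preposition 'about'. It moves to the left edge, and the trace sits right after 'about':
Nobody could remember what the architect may write to the researcher about ___.
'about' is word 12.

12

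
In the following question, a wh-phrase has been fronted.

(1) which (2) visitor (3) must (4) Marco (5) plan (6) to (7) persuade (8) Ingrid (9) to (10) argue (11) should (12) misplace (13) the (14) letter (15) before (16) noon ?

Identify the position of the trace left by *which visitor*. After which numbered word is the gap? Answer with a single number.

Underlying clause: Marco must plan to persuade Ingrid to argue which visitor should misplace the letter before noon.
'which visitor' functions as the subject of the clause embedded under 'argue'. It moves to the left edge, and the trace sits right after 'argue':
Which visitor must Marco plan to persuade Ingrid to argue ___ should misplace the letter before noon?
'argue' is word 10.

10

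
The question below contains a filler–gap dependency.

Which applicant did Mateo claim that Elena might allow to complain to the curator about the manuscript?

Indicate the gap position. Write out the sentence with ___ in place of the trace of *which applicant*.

Which applicant did Mateo claim that Elena might allow ___ to complain to the curator about the manuscript?

Pre-movement form: Mateo did claim that Elena might allow which applicant to complain to the curator about the manuscript.
The filler 'which applicant' is interpreted as the direct object of 'allow'. The gap is right after 'allow'.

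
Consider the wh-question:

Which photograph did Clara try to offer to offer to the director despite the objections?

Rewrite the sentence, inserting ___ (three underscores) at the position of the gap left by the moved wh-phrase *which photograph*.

Which photograph did Clara try to offer to offer ___ to the director despite the objections?

Underlying clause: Clara did try to offer to offer which photograph to the director despite the objections.
'which photograph' functions as the direct object of 'offer'. The gap is right after 'offer'.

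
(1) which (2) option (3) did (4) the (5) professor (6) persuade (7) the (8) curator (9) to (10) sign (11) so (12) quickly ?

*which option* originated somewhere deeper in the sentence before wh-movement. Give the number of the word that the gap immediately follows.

Underlying clause: The professor did persuade the curator to sign which option so quickly.
The filler 'which option' is interpreted as the direct object of 'sign'. Wh-movement fronts it, leaving a gap right after 'sign':
Which option did the professor persuade the curator to sign ___ so quickly?
'sign' is word 10.

10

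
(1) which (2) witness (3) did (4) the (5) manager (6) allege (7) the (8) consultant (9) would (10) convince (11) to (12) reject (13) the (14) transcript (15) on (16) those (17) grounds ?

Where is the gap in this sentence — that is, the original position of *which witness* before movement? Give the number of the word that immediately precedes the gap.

Pre-movement form: The manager did allege the consultant would convince which witness to reject the transcript on those grounds.
The filler 'which witness' is interpreted as the direct object of 'convince'. It moves to the left edge, and the trace sits right after 'convince':
Which witness did the manager allege the consultant would convince ___ to reject the transcript on those grounds?
'convince' is word 10.

10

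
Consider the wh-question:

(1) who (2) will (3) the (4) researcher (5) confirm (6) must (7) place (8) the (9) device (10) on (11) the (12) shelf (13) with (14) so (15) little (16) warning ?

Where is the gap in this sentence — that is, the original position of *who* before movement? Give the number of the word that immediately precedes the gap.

Before movement: The researcher will confirm who must place the device on the shelf with so little warning.
'who' functions as the subject of the clause embedded under 'confirm'. Wh-movement fronts it, leaving a gap right after 'confirm':
Who will the researcher confirm ___ must place the device on the shelf with so little warning?
'confirm' is word 5.

5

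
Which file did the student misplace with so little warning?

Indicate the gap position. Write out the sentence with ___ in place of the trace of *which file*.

Which file did the student misplace ___ with so little warning?

Underlying clause: The student did misplace which file with so little warning.
'which file' is the direct object of 'misplace'. The gap is right after 'misplace'.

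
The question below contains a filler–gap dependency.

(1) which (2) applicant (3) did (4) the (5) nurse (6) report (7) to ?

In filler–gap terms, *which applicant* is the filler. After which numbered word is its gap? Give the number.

7

In situ: The nurse did report to which applicant.
The filler 'which applicant' is interpreted as the object of the preposition 'to'. Wh-movement fronts it, leaving a gap right after 'to':
Which applicant did the nurse report to ___?
'to' is word 7.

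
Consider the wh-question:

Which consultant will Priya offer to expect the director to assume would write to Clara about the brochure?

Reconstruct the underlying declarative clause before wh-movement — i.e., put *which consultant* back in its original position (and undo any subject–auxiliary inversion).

'which consultant' is the subject of the clause embedded under 'assume'. Fronting leaves a gap immediately after 'assume':
Which consultant will Priya offer to expect the director to assume ___ would write to Clara about the brochure?

Priya will offer to expect the director to assume which consultant would write to Clara about the brochure.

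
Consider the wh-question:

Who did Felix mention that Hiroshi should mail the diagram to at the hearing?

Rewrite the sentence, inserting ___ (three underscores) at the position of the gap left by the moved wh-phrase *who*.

In situ: Felix did mention that Hiroshi should mail the diagram to who at the hearing.
'who' is the object of the preposition 'to' (recipient of 'mail'). The gap is right after 'to'.

Who did Felix mention that Hiroshi should mail the diagram to ___ at the hearing?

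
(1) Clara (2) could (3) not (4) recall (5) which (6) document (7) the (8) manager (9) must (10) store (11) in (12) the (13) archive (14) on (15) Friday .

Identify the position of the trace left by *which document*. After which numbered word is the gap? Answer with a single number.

Pre-movement form: The manager must store which document in the archive on Friday.
The filler 'which document' is interpreted as the direct object of 'store'. Wh-movement fronts it, leaving a gap right after 'store':
Clara could not recall which document the manager must store ___ in the archive on Friday.
'store' is word 10.

10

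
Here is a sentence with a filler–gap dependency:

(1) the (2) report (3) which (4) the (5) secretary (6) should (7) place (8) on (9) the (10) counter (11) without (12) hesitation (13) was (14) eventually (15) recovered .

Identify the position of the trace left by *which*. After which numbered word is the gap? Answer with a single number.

'which' is the direct object of 'place'. It moves to the left edge, and the trace sits right after 'place':
The report which the secretary should place ___ on the counter without hesitation was eventually recovered.
'place' is word 7.

7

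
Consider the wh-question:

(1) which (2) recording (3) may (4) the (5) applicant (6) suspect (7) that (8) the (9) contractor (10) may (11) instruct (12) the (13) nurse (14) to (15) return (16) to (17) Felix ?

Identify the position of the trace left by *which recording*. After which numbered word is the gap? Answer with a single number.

15

Underlying clause: The applicant may suspect that the contractor may instruct the nurse to return which recording to Felix.
The filler 'which recording' is interpreted as the direct object of 'return'. Fronting leaves a gap immediately after 'return':
Which recording may the applicant suspect that the contractor may instruct the nurse to return ___ to Felix?
'return' is word 15.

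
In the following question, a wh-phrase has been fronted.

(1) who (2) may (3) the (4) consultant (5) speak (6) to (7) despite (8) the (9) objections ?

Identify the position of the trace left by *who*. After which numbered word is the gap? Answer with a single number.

Underlying clause: The consultant may speak to who despite the objections.
'who' is the object of the preposition 'to'. Wh-movement fronts it, leaving a gap right after 'to':
Who may the consultant speak to ___ despite the objections?
'to' is word 6.

6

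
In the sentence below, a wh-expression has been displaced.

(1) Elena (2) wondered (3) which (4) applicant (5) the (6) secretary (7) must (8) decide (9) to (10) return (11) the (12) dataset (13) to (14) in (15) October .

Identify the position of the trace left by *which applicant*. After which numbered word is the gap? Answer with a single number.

13

Pre-movement form: The secretary must decide to return the dataset to which applicant in October.
'which applicant' is the object of the preposition 'to' (recipient of 'return'). Fronting leaves a gap immediately after 'to':
Elena wondered which applicant the secretary must decide to return the dataset to ___ in October.
'to' is word 13.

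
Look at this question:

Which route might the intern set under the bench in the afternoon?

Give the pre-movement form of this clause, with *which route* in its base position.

The intern might set which route under the bench in the afternoon.

The filler 'which route' is interpreted as the direct object of 'set'. Wh-movement fronts it, leaving a gap right after 'set':
Which route might the intern set ___ under the bench in the afternoon?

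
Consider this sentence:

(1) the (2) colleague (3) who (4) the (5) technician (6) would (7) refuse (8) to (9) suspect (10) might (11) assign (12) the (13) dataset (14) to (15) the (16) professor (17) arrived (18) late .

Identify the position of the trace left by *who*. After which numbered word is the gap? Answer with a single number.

9

'who' is the subject of the clause embedded under 'suspect'. Fronting leaves a gap immediately after 'suspect':
The colleague who the technician would refuse to suspect ___ might assign the dataset to the professor arrived late.
'suspect' is word 9.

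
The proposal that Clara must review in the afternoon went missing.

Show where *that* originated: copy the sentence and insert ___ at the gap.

The proposal that Clara must review ___ in the afternoon went missing.

'that' is the direct object of 'review'. The gap is right after 'review'.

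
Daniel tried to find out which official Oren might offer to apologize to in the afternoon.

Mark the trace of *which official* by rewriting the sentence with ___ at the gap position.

Underlying clause: Oren might offer to apologize to which official in the afternoon.
'which official' functions as the object of the preposition 'to'. The gap is right after 'to'.

Daniel tried to find out which official Oren might offer to apologize to ___ in the afternoon.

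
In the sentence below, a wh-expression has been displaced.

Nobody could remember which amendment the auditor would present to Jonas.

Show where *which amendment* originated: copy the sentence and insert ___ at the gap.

Nobody could remember which amendment the auditor would present ___ to Jonas.

In situ: The auditor would present which amendment to Jonas.
'which amendment' functions as the direct object of 'present'. The gap is right after 'present'.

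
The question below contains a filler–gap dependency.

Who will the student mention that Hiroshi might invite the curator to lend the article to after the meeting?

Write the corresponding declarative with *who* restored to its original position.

The student will mention that Hiroshi might invite the curator to lend the article to who after the meeting.

'who' is the object of the preposition 'to' (recipient of 'lend'). Wh-movement fronts it, leaving a gap right after 'to':
Who will the student mention that Hiroshi might invite the curator to lend the article to ___ after the meeting?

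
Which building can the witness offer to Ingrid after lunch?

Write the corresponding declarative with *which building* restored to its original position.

The witness can offer which building to Ingrid after lunch.

'which building' is the direct object of 'offer'. Fronting leaves a gap immediately after 'offer':
Which building can the witness offer ___ to Ingrid after lunch?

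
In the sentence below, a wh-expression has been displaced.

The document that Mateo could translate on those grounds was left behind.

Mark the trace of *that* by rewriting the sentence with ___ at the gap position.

The document that Mateo could translate ___ on those grounds was left behind.

'that' is the direct object of 'translate'. The gap is right after 'translate'.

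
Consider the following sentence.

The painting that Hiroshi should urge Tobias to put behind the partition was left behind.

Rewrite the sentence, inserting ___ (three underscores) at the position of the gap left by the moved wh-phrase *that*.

The painting that Hiroshi should urge Tobias to put ___ behind the partition was left behind.

'that' functions as the direct object of 'put'. The gap is right after 'put'.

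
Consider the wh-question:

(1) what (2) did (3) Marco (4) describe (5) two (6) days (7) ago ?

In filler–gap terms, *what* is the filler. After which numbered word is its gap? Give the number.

Before movement: Marco did describe what two days ago.
'what' functions as the direct object of 'describe'. Wh-movement fronts it, leaving a gap right after 'describe':
What did Marco describe ___ two days ago?
'describe' is word 4.

4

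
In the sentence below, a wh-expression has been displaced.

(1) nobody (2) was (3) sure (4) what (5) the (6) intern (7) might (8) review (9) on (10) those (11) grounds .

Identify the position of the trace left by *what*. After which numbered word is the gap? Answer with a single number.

Pre-movement form: The intern might review what on those grounds.
'what' functions as the direct object of 'review'. Fronting leaves a gap immediately after 'review':
Nobody was sure what the intern might review ___ on those grounds.
'review' is word 8.

8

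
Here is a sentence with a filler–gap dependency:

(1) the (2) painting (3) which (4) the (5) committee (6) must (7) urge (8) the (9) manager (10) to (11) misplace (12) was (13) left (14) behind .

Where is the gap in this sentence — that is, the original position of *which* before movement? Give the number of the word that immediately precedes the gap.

'which' functions as the direct object of 'misplace'. It moves to the left edge, and the trace sits right after 'misplace':
The painting which the committee must urge the manager to misplace ___ was left behind.
'misplace' is word 11.

11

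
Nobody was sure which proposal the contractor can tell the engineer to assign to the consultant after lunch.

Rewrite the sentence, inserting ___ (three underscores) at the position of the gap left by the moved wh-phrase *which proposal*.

Nobody was sure which proposal the contractor can tell the engineer to assign ___ to the consultant after lunch.

In situ: The contractor can tell the engineer to assign which proposal to the consultant after lunch.
'which proposal' functions as the direct object of 'assign'. The gap is right after 'assign'.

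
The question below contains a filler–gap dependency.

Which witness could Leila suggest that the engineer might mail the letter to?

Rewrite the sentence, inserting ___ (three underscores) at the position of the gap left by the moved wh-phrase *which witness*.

Underlying clause: Leila could suggest that the engineer might mail the letter to which witness.
The filler 'which witness' is interpreted as the object of the preposition 'to' (recipient of 'mail'). The gap is right after 'to'.

Which witness could Leila suggest that the engineer might mail the letter to ___?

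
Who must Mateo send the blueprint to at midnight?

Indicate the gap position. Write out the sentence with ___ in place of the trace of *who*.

Before movement: Mateo must send the blueprint to who at midnight.
'who' is the object of the preposition 'to' (recipient of 'send'). The gap is right after 'to'.

Who must Mateo send the blueprint to ___ at midnight?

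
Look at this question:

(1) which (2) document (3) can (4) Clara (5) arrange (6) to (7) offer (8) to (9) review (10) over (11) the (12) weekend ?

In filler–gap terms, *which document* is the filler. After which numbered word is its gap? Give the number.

9

Before movement: Clara can arrange to offer to review which document over the weekend.
The filler 'which document' is interpreted as the direct object of 'review'. It moves to the left edge, and the trace sits right after 'review':
Which document can Clara arrange to offer to review ___ over the weekend?
'review' is word 9.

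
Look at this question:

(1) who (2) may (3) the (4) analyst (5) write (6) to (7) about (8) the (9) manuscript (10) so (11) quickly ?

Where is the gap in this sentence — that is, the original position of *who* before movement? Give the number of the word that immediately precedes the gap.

6

Pre-movement form: The analyst may write to who about the manuscript so quickly.
'who' is the object of the preposition 'to'. Fronting leaves a gap immediately after 'to':
Who may the analyst write to ___ about the manuscript so quickly?
'to' is word 6.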